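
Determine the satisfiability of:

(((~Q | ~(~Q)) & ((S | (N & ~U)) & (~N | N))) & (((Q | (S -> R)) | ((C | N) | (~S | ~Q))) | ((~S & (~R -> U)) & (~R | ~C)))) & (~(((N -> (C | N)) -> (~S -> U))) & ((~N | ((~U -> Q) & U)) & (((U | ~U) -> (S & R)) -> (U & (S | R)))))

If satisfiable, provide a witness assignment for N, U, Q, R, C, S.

Case S = True: the conjunct ~(((N -> (C | N)) -> (~S -> U))) becomes ~(((N -> (C | N)) -> True)) = False.
Case S = False: the formula simplifies to ((~Q | ~(~Q)) & ((N & ~U) & (~N | N))) & (~(((N -> (C | N)) -> U)) & ((~N | ((~U -> Q) & U)) & (~((U | ~U)) -> (U & R)))).
  U = True: the conjunct ~U is False.
  U = False: simplifies to ((~Q | ~(~Q)) & (N & (~N | N))) & (~(~((N -> (C | N)))) & ~N).
    N = True: the conjunct ~N is False.
    N = False: the conjunct N is False.
Both cases fail — unsatisfiable.

No satisfying assignment exists.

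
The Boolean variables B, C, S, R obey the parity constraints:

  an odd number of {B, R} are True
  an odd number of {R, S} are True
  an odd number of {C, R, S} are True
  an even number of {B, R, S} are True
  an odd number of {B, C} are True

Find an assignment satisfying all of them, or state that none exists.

B = True; C = False; S = True; R = False

{B, R}: 1 true → odd ✓
{R, S}: 1 true → odd ✓
{C, R, S}: 1 true → odd ✓
{B, R, S}: 2 true → even ✓
{B, C}: 1 true → odd ✓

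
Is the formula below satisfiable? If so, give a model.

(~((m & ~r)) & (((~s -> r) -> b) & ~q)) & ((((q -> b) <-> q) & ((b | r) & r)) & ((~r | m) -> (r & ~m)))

Case q = True: the conjunct ~q is False.
Case q = False: the conjunct (q -> b) <-> q becomes (False -> b) <-> False = False.
Both cases fail — unsatisfiable.

Unsatisfiable — no assignment works.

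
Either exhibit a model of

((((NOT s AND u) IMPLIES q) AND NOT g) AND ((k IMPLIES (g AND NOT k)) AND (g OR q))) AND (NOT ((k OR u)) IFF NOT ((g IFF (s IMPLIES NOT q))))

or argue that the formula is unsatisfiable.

q = True, s = False, k = False, u = False, g = False

  (((NOT s AND u) IMPLIES q) AND NOT g) AND ((k IMPLIES (g AND NOT k)) AND (g OR q)) = True
    ((NOT s AND u) IMPLIES q) AND NOT g = True
      (NOT s AND u) IMPLIES q = True
        NOT s AND u = False
          NOT s = True
      NOT g = True
    (k IMPLIES (g AND NOT k)) AND (g OR q) = True
      k IMPLIES (g AND NOT k) = True
        g AND NOT k = False
          NOT k = True
      g OR q = True
  NOT ((k OR u)) IFF NOT ((g IFF (s IMPLIES NOT q))) = True
    NOT ((k OR u)) = True
      k OR u = False
    NOT ((g IFF (s IMPLIES NOT q))) = True
      g IFF (s IMPLIES NOT q) = False
        s IMPLIES NOT q = True
          NOT q = False
Both conjuncts True, so the formula holds.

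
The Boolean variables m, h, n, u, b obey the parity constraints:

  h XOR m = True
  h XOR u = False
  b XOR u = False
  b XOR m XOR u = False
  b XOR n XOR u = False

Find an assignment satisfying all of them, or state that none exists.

m = False, h = True, n = False, u = True, b = True

h XOR m = T XOR F = True ✓
h XOR u = T XOR T = False ✓
b XOR u = T XOR T = False ✓
b XOR m XOR u = T XOR F XOR T = False ✓
b XOR n XOR u = T XOR F XOR T = False ✓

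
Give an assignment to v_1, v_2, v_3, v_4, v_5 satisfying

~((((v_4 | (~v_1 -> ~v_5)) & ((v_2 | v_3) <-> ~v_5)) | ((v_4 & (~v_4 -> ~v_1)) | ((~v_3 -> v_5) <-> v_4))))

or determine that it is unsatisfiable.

v_1 = False, v_2 = True, v_3 = True, v_4 = False, v_5 = True

  ~((((v_4 | (~v_1 -> ~v_5)) & ((v_2 | v_3) <-> ~v_5)) | ((v_4 & (~v_4 -> ~v_1)) | ((~v_3 -> v_5) <-> v_4)))) = True
    ((v_4 | (~v_1 -> ~v_5)) & ((v_2 | v_3) <-> ~v_5)) | ((v_4 & (~v_4 -> ~v_1)) | ((~v_3 -> v_5) <-> v_4)) = False
      (v_4 | (~v_1 -> ~v_5)) & ((v_2 | v_3) <-> ~v_5) = False
        v_4 | (~v_1 -> ~v_5) = False
          ~v_1 -> ~v_5 = False
            ~v_1 = True
            ~v_5 = False
        (v_2 | v_3) <-> ~v_5 = False
          v_2 | v_3 = True
          ~v_5 = False
      (v_4 & (~v_4 -> ~v_1)) | ((~v_3 -> v_5) <-> v_4) = False
        v_4 & (~v_4 -> ~v_1) = False
          ~v_4 -> ~v_1 = True
            ~v_4 = True
            ~v_1 = True
        (~v_3 -> v_5) <-> v_4 = False
          ~v_3 -> v_5 = True
            ~v_3 = False
The formula evaluates to True.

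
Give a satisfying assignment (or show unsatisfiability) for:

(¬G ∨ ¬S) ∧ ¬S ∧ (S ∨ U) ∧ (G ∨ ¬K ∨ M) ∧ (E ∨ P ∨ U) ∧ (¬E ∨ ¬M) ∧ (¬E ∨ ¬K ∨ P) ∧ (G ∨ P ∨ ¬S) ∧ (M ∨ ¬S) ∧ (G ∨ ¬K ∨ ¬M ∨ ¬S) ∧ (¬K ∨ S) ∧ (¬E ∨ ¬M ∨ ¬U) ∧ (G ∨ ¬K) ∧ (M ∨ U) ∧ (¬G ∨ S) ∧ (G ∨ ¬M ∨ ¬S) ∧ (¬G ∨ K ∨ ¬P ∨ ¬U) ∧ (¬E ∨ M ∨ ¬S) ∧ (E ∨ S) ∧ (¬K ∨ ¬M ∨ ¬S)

Unit clause (¬S) forces S = False.
In (S ∨ U) only U is left, so U = True.
In (¬K ∨ S) only ¬K is left, so K = False.
In (¬G ∨ S) only ¬G is left, so G = False.
In (E ∨ S) only E is left, so E = True.
In (¬E ∨ ¬M) only ¬M is left, so M = False.
Set P = False.
All clauses satisfied.

M = False; U = True; E = True; P = False; G = False; K = False; S = False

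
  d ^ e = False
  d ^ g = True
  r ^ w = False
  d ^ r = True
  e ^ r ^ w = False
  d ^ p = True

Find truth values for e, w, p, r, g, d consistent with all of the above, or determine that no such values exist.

e = False, w = True, p = True, r = True, g = True, d = False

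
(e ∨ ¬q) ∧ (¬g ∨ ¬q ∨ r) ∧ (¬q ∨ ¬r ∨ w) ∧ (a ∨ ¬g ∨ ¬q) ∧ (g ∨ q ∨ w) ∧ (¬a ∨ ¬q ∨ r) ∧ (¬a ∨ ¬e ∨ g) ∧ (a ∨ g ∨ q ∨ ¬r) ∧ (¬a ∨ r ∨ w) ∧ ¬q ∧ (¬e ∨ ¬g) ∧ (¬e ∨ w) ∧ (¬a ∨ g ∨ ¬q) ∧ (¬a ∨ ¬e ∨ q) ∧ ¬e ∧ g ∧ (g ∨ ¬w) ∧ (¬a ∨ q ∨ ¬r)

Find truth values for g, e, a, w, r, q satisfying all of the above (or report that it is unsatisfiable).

g = True, e = False, a = False, w = False, r = False, q = False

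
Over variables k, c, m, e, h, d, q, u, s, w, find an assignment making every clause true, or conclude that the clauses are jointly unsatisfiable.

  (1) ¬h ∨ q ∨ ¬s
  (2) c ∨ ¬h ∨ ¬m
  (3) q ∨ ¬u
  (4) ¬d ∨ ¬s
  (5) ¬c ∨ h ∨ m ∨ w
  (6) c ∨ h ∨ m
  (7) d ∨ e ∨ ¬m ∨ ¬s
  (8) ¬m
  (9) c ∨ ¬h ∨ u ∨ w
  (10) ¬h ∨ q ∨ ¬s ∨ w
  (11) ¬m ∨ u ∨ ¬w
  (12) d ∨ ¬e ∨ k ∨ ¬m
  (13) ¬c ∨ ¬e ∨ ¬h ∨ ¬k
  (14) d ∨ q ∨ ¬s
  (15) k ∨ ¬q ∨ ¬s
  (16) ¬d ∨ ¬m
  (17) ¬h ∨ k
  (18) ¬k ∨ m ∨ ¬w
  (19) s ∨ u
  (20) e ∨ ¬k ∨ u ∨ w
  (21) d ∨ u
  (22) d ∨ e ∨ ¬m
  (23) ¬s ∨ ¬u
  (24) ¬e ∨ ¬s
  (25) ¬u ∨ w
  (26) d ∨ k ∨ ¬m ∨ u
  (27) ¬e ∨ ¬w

Unit clause (¬m) forces m = False.
Set k = False.
  then (¬h ∨ k) forces h = False.
  then (c ∨ h ∨ m) forces c = True.
  then (¬c ∨ h ∨ m ∨ w) forces w = True.
  then (¬e ∨ ¬w) forces e = False.
Set d = False.
  then (d ∨ u) forces u = True.
  then (¬s ∨ ¬u) forces s = False.
  then (q ∨ ¬u) forces q = True.
All clauses satisfied.

k = False, c = True, m = False, e = False, h = False, d = False, q = True, u = True, s = False, w = True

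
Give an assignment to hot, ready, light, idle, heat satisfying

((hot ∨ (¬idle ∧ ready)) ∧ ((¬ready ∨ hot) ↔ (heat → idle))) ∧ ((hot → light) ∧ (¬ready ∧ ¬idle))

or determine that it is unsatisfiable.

hot = True; ready = False; light = True; idle = False; heat = False

  (hot ∨ (¬idle ∧ ready)) ∧ ((¬ready ∨ hot) ↔ (heat → idle)) = True
    hot ∨ (¬idle ∧ ready) = True
      ¬idle ∧ ready = False
        ¬idle = True
    (¬ready ∨ hot) ↔ (heat → idle) = True
      ¬ready ∨ hot = True
        ¬ready = True
      heat → idle = True
  (hot → light) ∧ (¬ready ∧ ¬idle) = True
    hot → light = True
    ¬ready ∧ ¬idle = True
      ¬ready = True
      ¬idle = True
Both conjuncts True, so the formula holds.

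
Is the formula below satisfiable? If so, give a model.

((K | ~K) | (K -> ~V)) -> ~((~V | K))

K=F, V=T

  ((K | ~K) | (K -> ~V)) -> ~((~V | K)) = True
    (K | ~K) | (K -> ~V) = True
      K | ~K = True
        ~K = True
      K -> ~V = True
        ~V = False
    ~((~V | K)) = True
      ~V | K = False
        ~V = False
The formula evaluates to True.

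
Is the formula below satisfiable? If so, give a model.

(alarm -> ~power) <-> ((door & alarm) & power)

door = False, power = True, alarm = True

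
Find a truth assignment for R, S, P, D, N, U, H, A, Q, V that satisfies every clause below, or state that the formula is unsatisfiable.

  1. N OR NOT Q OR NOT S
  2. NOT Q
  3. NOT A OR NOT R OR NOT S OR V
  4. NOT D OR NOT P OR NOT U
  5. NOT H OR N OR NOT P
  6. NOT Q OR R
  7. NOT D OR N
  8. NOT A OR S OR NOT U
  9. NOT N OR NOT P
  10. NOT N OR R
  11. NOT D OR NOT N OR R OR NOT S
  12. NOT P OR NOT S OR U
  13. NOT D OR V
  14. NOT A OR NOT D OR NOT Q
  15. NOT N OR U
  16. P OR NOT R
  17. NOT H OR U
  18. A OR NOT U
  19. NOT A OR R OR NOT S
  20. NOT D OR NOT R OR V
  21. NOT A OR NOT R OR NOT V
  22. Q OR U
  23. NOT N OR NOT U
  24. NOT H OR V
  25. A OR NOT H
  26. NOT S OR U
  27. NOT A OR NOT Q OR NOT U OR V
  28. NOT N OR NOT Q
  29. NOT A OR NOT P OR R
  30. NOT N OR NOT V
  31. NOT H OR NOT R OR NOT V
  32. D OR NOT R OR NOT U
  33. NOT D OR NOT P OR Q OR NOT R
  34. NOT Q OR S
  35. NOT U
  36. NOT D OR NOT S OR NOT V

Case U = True:
  Clause (NOT U) is falsified — contradiction.
Case U = False:
  (NOT Q) forces Q = False.
  Clause (Q OR U) is falsified — contradiction.
Both cases fail, so the formula is unsatisfiable.

Unsatisfiable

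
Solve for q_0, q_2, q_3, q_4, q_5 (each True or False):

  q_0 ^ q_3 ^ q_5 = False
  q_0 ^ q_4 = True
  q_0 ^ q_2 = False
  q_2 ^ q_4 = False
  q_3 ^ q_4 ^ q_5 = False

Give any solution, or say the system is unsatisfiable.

Unsatisfiable — no assignment works.

Adding constraints 2, 3, 4 mod 2: every variable appears an even number of times on the left, so the left side is 0.
But the right sides sum to 1 (mod 2). 0 ≠ 1 — the system is inconsistent.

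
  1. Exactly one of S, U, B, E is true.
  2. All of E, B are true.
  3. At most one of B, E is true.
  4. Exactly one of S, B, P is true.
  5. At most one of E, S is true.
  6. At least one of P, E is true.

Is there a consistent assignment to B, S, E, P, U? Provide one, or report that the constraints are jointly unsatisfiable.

No satisfying assignment exists.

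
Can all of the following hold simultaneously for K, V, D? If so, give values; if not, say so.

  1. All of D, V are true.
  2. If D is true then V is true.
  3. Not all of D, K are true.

K=F, V=T, D=T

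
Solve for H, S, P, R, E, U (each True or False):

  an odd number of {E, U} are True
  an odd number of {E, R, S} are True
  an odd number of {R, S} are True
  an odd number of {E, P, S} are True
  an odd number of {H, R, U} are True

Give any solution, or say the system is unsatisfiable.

H: False; S: True; P: False; R: False; E: False; U: True

{E, U}: 1 true → odd ✓
{E, R, S}: 1 true → odd ✓
{R, S}: 1 true → odd ✓
{E, P, S}: 1 true → odd ✓
{H, R, U}: 1 true → odd ✓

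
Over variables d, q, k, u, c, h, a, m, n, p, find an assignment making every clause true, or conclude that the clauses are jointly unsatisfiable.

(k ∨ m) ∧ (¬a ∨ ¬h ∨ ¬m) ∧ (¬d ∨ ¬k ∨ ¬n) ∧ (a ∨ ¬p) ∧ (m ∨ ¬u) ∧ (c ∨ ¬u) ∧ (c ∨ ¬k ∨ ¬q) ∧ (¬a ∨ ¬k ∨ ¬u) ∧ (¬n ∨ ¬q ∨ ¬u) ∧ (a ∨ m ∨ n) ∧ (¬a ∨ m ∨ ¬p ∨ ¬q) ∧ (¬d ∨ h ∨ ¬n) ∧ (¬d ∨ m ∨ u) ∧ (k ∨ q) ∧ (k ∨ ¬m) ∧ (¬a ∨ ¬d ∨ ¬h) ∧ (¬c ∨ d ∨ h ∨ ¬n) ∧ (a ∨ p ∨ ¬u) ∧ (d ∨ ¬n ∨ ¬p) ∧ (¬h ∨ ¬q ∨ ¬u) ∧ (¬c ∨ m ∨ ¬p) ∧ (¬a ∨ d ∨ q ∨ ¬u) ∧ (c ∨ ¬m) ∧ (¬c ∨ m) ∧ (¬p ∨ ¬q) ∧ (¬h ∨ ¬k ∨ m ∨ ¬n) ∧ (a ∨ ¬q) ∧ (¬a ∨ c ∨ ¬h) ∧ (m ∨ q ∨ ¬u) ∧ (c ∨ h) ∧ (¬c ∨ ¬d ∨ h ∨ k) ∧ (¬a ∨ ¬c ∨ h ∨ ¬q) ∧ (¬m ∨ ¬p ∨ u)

d = True, q = False, k = True, u = False, c = True, h = True, a = False, m = True, n = False, p = False

Set d = True.
Set q = False.
  then (k ∨ q) forces k = True.
  then (¬d ∨ ¬k ∨ ¬n) forces n = False.
Try u = True:
  (m ∨ ¬u) forces m = True.
  (c ∨ ¬u) forces c = True.
  (¬a ∨ ¬k ∨ ¬u) forces a = False.
  (a ∨ ¬p) forces p = False.
  clause (a ∨ p ∨ ¬u) is falsified — backtrack.
So u = False.
  then (¬d ∨ m ∨ u) forces m = True.
  then (c ∨ ¬m) forces c = True.
  then (¬m ∨ ¬p ∨ u) forces p = False.
Set h = True.
  then (¬a ∨ ¬h ∨ ¬m) forces a = False.
All clauses satisfied.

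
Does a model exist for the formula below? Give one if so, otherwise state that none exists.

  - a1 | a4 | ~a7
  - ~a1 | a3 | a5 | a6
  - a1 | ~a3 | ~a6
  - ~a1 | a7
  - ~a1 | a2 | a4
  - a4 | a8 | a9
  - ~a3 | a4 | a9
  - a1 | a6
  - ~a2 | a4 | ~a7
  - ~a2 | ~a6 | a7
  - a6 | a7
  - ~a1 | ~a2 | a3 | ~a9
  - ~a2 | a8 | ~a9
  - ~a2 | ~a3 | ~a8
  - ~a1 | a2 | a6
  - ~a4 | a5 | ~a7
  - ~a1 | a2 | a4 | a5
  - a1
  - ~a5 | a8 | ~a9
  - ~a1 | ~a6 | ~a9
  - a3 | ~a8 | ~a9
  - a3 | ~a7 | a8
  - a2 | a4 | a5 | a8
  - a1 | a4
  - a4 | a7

a1 = True, a2 = False, a3 = True, a4 = True, a5 = True, a6 = True, a7 = True, a8 = True, a9 = False

Unit clause (a1) forces a1 = True.
In (~a1 | a7) only a7 is left, so a7 = True.
Set a2 = False.
  then (~a1 | a2 | a4) forces a4 = True.
  then (~a1 | a2 | a6) forces a6 = True.
  then (~a4 | a5 | ~a7) forces a5 = True.
  then (~a1 | ~a6 | ~a9) forces a9 = False.
Set a3 = True.
Set a8 = True.
All clauses satisfied.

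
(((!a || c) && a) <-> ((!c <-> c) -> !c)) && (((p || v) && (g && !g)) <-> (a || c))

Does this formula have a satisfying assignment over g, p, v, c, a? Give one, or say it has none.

Case c = True: the formula simplifies to a && ((p || v) && (g && !g)).
  g = True: the conjunct !g is False.
  g = False: the conjunct g is False.
Case c = False: the formula simplifies to (!a && a) && (((p || v) && (g && !g)) <-> a).
  a = True: the conjunct !a is False.
  a = False: the conjunct a is False.
Both cases fail — unsatisfiable.

No satisfying assignment exists.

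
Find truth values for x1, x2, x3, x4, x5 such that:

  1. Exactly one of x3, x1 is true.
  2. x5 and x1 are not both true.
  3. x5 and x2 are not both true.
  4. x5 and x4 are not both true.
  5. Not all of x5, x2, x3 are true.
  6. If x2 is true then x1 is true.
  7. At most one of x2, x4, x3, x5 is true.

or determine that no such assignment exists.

x1 = True; x2 = False; x3 = False; x4 = False; x5 = False

  (1) {x3, x1}: 1 true — exactly one ✓
  (2) x5=F, x1=T — not both ✓
  (3) x5=F, x2=F — not both ✓
  (4) x5=F, x4=F — not both ✓
  (5) {x5, x2, x3}: 0/3 true — not all ✓
  (6) x2=F ⇒ x1: vacuous ✓
  (7) {x2, x4, x3, x5}: 0 true — at most one ✓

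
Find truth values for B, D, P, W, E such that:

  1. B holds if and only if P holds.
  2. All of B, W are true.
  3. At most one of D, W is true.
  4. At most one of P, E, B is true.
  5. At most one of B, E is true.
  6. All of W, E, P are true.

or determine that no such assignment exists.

Case E = True:
  (2) forces B = True.
  Constraint (4) is violated (E=T, B=T) — contradiction.
Case E = False:
  Constraint (6) is violated (E=F) — contradiction.
Both cases fail — unsatisfiable.

Unsatisfiable — no assignment works.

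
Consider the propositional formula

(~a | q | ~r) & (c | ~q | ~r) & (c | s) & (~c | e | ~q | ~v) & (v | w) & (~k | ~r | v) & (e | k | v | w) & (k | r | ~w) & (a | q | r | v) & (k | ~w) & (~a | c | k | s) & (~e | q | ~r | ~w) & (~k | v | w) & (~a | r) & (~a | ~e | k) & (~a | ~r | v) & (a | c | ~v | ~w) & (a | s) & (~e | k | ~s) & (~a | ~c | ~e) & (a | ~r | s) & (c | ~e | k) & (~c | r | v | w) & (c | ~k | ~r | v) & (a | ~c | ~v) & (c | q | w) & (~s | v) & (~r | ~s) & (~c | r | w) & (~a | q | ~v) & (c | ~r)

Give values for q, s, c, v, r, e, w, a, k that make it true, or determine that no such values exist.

Set q = True.
Set s = True.
  then (~s | v) forces v = True.
  then (~r | ~s) forces r = False.
  then (~a | r) forces a = False.
  then (a | ~c | ~v) forces c = False.
  then (a | c | ~v | ~w) forces w = False.
Set e = False.
Set k = False.
All clauses satisfied.

q = True, s = True, c = False, v = True, r = False, e = False, w = False, a = False, k = False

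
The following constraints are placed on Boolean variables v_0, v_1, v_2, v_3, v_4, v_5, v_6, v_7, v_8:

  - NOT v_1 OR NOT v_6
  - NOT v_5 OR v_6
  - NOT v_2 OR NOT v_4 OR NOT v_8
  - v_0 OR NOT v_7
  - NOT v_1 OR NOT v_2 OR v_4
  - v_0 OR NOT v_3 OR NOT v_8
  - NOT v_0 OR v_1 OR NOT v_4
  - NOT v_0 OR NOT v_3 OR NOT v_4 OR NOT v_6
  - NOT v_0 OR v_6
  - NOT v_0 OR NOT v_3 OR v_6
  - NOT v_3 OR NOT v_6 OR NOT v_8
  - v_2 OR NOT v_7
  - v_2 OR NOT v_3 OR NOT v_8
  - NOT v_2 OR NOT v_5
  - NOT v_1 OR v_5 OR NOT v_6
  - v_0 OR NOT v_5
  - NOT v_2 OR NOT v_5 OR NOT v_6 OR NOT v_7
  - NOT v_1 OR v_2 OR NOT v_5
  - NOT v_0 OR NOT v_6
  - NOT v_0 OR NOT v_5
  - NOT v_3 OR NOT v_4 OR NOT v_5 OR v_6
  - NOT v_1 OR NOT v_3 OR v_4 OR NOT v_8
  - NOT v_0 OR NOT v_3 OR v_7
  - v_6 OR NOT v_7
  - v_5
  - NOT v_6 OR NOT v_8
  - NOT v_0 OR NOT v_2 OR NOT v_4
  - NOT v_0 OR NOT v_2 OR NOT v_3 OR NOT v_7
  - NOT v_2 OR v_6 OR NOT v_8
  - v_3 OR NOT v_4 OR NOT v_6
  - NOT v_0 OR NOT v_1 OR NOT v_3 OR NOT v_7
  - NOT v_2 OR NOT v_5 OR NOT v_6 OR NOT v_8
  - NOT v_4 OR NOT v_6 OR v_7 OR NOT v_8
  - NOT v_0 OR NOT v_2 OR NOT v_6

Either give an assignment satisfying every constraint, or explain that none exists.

Case v_0 = True:
  (NOT v_0 OR v_6) forces v_6 = True.
  Clause (NOT v_0 OR NOT v_6) is falsified — contradiction.
Case v_0 = False:
  (v_0 OR NOT v_7) forces v_7 = False.
  (v_0 OR NOT v_5) forces v_5 = False.
  Clause (v_5) is falsified — contradiction.
Both cases fail, so the formula is unsatisfiable.

Unsatisfiable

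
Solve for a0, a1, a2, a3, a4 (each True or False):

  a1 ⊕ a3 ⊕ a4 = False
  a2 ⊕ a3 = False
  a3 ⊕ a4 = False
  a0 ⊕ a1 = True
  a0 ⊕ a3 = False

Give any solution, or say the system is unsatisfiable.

a0 = True, a1 = False, a2 = True, a3 = True, a4 = True

a1 ⊕ a3 ⊕ a4 = F ⊕ T ⊕ T = False ✓
a2 ⊕ a3 = T ⊕ T = False ✓
a3 ⊕ a4 = T ⊕ T = False ✓
a0 ⊕ a1 = T ⊕ F = True ✓
a0 ⊕ a3 = T ⊕ T = False ✓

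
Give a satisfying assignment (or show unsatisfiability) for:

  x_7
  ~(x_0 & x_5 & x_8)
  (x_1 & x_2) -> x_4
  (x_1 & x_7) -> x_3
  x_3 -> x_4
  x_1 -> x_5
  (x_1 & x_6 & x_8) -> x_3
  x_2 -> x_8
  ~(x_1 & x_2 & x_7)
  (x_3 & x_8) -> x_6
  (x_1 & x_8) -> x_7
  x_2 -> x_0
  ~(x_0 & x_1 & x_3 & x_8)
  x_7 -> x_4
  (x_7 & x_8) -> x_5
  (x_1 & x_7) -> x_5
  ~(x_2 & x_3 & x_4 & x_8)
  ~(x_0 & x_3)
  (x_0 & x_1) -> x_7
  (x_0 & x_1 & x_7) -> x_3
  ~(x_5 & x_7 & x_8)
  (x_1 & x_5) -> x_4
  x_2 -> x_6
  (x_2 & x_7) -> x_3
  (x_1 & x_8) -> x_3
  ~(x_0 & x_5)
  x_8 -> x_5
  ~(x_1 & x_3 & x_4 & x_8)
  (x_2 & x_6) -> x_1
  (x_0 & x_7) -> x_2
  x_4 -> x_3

Unit clause (x_7) forces x_7 = True.
In (x_4 | ~x_7) only x_4 is left, so x_4 = True.
In (x_3 | ~x_4) only x_3 is left, so x_3 = True.
In (~x_0 | ~x_3) only ~x_0 is left, so x_0 = False.
In (x_0 | ~x_2) only ~x_2 is left, so x_2 = False.
Set x_1 = True.
  then (~x_1 | ~x_3 | ~x_4 | ~x_8) forces x_8 = False.
  then (~x_1 | x_5 | ~x_7) forces x_5 = True.
Set x_6 = False.
All clauses satisfied.

x_0 = False, x_1 = True, x_2 = False, x_3 = True, x_4 = True, x_5 = True, x_6 = False, x_7 = True, x_8 = False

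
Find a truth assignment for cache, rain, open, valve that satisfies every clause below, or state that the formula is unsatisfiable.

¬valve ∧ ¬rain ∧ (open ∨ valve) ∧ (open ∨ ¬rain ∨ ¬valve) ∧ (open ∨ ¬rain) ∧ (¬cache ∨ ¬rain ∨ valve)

cache=T; rain=F; open=T; valve=F

Unit clause (¬valve) forces valve = False.
Unit clause (¬rain) forces rain = False.
In (open ∨ valve) only open is left, so open = True.
Set cache = True.
Check each clause:
  (¬valve): ¬valve holds.
  (¬rain): ¬rain holds.
  (open ∨ valve): open holds.
  (open ∨ ¬rain ∨ ¬valve): open holds.
  (open ∨ ¬rain): open holds.
  (¬cache ∨ ¬rain ∨ valve): ¬rain holds.
All clauses satisfied.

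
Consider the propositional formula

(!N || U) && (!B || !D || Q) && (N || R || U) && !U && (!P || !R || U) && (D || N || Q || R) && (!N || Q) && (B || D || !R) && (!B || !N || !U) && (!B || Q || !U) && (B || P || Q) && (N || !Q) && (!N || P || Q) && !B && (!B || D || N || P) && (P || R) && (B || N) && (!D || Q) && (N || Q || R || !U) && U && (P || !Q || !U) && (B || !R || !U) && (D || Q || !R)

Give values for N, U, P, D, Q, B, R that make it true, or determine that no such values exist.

Case U = True:
  Clause (!U) is falsified — contradiction.
Case U = False:
  Clause (U) is falsified — contradiction.
Both cases fail, so the formula is unsatisfiable.

No satisfying assignment exists.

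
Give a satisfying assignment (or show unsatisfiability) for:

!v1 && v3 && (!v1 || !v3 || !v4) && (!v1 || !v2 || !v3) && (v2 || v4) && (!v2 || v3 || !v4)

v1: False, v2: True, v3: True, v4: False

Unit clause (!v1) forces v1 = False.
Unit clause (v3) forces v3 = True.
Set v2 = True.
Set v4 = False.
Check each clause:
  (!v1): !v1 holds.
  (v3): v3 holds.
  (!v1 || !v3 || !v4): !v1 holds.
  (!v1 || !v2 || !v3): !v1 holds.
  (v2 || v4): v2 holds.
  (!v2 || v3 || !v4): v3 holds.
All clauses satisfied.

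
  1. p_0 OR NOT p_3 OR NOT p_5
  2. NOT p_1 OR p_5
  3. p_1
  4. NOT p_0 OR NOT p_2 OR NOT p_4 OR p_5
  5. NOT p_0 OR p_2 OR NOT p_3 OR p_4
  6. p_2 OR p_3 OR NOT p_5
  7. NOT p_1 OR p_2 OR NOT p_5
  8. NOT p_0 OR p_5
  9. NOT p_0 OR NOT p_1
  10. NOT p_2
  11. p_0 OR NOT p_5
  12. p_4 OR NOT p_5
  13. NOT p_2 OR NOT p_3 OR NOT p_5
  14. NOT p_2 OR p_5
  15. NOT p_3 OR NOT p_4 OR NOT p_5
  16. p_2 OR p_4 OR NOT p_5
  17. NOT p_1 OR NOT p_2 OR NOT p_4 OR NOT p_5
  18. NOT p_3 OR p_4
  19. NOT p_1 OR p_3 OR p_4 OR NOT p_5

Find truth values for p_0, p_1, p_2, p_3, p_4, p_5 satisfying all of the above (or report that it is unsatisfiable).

Case p_1 = True:
  (NOT p_1 OR p_5) forces p_5 = True.
  (NOT p_1 OR p_2 OR NOT p_5) forces p_2 = True.
  Clause (NOT p_2) is falsified — contradiction.
Case p_1 = False:
  Clause (p_1) is falsified — contradiction.
Both cases fail, so the formula is unsatisfiable.

UNSATISFIABLE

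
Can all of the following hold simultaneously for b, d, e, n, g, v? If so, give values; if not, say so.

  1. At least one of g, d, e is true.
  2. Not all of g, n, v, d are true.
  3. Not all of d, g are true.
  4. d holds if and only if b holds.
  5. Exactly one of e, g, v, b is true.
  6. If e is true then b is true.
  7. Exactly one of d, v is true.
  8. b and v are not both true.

b: True; d: True; e: False; n: False; g: False; v: False

  (1) {g, d, e}: 1 true — at least one ✓
  (2) {g, n, v, d}: 1/4 true — not all ✓
  (3) {d, g}: 1/2 true — not all ✓
  (4) d=T, b=T — same ✓
  (5) {e, g, v, b}: 1 true — exactly one ✓
  (6) e=F ⇒ b: vacuous ✓
  (7) {d, v}: 1 true — exactly one ✓
  (8) b=T, v=F — not both ✓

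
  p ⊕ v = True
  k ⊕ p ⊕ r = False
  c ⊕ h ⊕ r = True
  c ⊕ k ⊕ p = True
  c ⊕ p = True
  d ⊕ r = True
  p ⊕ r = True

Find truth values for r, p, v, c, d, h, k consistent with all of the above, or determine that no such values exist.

Adding constraints 2, 4, 5, 7 mod 2: every variable appears an even number of times on the left, so the left side is 0.
But the right sides sum to 1 (mod 2). 0 ≠ 1 — the system is inconsistent.

UNSATISFIABLE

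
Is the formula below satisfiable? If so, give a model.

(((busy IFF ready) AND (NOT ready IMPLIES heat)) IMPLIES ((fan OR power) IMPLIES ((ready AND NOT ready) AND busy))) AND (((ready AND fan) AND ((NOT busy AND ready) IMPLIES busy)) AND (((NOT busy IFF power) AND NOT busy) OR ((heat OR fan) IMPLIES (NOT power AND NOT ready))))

Unsatisfiable

Case ready = True: the formula simplifies to (busy IMPLIES NOT ((fan OR power))) AND ((fan AND (NOT busy IMPLIES busy)) AND (((NOT busy IFF power) AND NOT busy) OR NOT ((heat OR fan)))).
  busy = True: simplifies to NOT ((fan OR power)) AND (fan AND NOT ((heat OR fan))).
    fan = True: the conjunct NOT ((fan OR power)) becomes NOT ((True OR power)) = False.
    fan = False: the conjunct fan is False.
  busy = False: the conjunct NOT busy IMPLIES busy becomes NOT False IMPLIES False = False.
Case ready = False: the conjunct ready is False.
Both cases fail — unsatisfiable.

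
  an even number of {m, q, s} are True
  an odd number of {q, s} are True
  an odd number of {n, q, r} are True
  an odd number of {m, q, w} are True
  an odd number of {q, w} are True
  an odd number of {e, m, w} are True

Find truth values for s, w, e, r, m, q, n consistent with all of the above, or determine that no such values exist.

Adding constraints 1, 2, 4, 5 mod 2: every variable appears an even number of times on the left, so the left side is 0.
But the right sides sum to 1 (mod 2). 0 ≠ 1 — the system is inconsistent.

No satisfying assignment exists.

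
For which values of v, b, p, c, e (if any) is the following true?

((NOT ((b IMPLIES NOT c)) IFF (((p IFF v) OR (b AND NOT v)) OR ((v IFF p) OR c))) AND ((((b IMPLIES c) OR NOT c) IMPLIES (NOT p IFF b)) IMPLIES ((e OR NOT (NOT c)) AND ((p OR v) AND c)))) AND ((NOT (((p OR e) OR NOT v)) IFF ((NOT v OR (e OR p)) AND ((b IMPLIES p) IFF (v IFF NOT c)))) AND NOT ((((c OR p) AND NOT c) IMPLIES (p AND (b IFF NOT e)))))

Unsatisfiable — no assignment works.

Case c = True: the conjunct NOT ((((c OR p) AND NOT c) IMPLIES (p AND (b IFF NOT e)))) becomes NOT ((False IMPLIES (p AND (b IFF NOT e)))) = False.
Case c = False: the formula simplifies to (NOT ((((p IFF v) OR (b AND NOT v)) OR (v IFF p))) AND NOT ((NOT p IFF b))) AND ((NOT (((p OR e) OR NOT v)) IFF ((NOT v OR (e OR p)) AND ((b IMPLIES p) IFF v))) AND NOT ((p IMPLIES (p AND (b IFF NOT e))))).
  p = True: simplifies to (NOT (((v OR (b AND NOT v)) OR v)) AND NOT (NOT b)) AND (NOT v AND NOT ((b IFF NOT e))).
    v = True: the conjunct NOT (((v OR (b AND NOT v)) OR v)) becomes NOT ((True OR True)) = False.
    v = False: simplifies to (NOT b AND NOT (NOT b)) AND NOT ((b IFF NOT e)).
      b = True: the conjunct NOT b is False.
      b = False: the conjunct NOT (NOT b) becomes NOT (NOT False) = False.
  p = False: the conjunct NOT ((p IMPLIES (p AND (b IFF NOT e)))) becomes NOT ((False IMPLIES False)) = False.
Both cases fail — unsatisfiable.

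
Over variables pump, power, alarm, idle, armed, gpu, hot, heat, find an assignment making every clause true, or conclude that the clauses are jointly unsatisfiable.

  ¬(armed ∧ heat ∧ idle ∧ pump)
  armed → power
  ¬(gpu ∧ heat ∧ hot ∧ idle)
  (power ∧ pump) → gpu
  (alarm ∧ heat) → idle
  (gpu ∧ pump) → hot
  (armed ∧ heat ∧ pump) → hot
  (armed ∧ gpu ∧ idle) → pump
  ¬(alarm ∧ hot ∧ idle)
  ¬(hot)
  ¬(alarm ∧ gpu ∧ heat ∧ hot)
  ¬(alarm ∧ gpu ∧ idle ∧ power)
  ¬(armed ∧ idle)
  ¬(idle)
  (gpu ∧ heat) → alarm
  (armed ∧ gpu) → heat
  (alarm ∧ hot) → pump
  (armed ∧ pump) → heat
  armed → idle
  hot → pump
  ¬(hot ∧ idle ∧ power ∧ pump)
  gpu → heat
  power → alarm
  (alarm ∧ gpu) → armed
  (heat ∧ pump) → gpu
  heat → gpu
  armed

Case idle = True:
  Clause (¬idle) is falsified — contradiction.
Case idle = False:
  (armed) forces armed = True.
  Clause (¬armed ∨ idle) is falsified — contradiction.
Both cases fail, so the formula is unsatisfiable.

Unsatisfiable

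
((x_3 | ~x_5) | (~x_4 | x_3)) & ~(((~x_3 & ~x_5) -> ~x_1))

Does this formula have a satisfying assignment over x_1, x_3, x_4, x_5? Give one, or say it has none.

x_1: True, x_3: False, x_4: True, x_5: False

  (x_3 | ~x_5) | (~x_4 | x_3) = True
    x_3 | ~x_5 = True
      ~x_5 = True
    ~x_4 | x_3 = False
      ~x_4 = False
  ~(((~x_3 & ~x_5) -> ~x_1)) = True
    (~x_3 & ~x_5) -> ~x_1 = False
      ~x_3 & ~x_5 = True
        ~x_3 = True
        ~x_5 = True
      ~x_1 = False
Both conjuncts True, so the formula holds.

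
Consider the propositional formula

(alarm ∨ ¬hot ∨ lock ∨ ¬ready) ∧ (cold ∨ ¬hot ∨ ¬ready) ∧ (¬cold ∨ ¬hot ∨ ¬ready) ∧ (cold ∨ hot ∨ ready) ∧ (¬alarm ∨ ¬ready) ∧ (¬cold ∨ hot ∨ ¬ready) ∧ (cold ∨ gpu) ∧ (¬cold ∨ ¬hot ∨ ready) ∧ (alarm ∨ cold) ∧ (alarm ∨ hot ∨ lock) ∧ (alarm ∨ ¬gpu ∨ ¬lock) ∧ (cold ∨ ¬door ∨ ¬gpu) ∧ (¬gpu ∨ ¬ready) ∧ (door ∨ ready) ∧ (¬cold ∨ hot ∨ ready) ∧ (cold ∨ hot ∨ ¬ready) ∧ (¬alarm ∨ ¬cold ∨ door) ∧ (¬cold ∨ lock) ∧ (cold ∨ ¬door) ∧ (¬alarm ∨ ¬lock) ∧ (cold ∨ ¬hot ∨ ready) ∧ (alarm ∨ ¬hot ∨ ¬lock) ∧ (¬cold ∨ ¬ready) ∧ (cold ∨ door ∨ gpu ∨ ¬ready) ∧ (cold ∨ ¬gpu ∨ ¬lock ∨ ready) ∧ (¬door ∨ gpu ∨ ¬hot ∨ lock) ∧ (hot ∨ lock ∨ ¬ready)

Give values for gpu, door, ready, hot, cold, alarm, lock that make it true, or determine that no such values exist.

Unsatisfiable

Case ready = True:
  (¬alarm ∨ ¬ready) forces alarm = False.
  (alarm ∨ cold) forces cold = True.
  Clause (¬cold ∨ ¬ready) is falsified — contradiction.
Case ready = False:
  (door ∨ ready) forces door = True.
  (cold ∨ ¬door) forces cold = True.
  (¬cold ∨ ¬hot ∨ ready) forces hot = False.
  Clause (¬cold ∨ hot ∨ ready) is falsified — contradiction.
Both cases fail, so the formula is unsatisfiable.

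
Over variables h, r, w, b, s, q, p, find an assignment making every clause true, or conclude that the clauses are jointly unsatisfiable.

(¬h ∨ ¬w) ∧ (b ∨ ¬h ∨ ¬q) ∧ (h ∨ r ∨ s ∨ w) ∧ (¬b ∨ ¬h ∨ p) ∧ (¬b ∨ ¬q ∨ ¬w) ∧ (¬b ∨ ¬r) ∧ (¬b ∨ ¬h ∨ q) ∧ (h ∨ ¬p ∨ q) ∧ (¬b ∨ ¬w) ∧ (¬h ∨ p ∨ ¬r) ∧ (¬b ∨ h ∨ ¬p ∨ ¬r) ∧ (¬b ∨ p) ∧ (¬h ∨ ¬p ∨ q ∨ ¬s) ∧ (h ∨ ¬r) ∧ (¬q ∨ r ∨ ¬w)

Set h = False.
  then (h ∨ ¬r) forces r = False.
Set w = False.
  then (h ∨ r ∨ s ∨ w) forces s = True.
Set b = False.
Set q = True.
Set p = True.
All clauses satisfied.

h=F, r=F, w=F, b=F, s=T, q=T, p=T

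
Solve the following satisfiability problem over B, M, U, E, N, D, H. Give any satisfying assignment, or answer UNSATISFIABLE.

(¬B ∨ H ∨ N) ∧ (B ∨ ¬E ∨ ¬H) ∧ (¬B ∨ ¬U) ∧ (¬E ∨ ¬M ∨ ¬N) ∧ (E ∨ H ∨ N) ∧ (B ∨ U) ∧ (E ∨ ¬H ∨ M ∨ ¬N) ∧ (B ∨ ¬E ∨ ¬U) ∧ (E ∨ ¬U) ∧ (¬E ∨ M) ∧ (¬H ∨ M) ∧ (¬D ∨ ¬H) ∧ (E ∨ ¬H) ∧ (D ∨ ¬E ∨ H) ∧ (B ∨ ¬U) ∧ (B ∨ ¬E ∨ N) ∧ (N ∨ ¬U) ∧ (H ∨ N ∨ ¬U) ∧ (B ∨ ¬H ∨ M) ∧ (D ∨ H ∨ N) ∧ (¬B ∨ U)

Case B = True:
  (¬B ∨ ¬U) forces U = False.
  Clause (¬B ∨ U) is falsified — contradiction.
Case B = False:
  (B ∨ U) forces U = True.
  Clause (B ∨ ¬U) is falsified — contradiction.
Both cases fail, so the formula is unsatisfiable.

Unsatisfiable — no assignment works.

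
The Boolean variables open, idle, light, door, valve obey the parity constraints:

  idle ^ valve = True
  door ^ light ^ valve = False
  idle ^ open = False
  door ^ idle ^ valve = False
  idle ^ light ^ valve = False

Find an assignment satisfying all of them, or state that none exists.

open = True, idle = True, light = True, door = True, valve = False

idle ^ valve = T ^ F = True ✓
door ^ light ^ valve = T ^ T ^ F = False ✓
idle ^ open = T ^ T = False ✓
door ^ idle ^ valve = T ^ T ^ F = False ✓
idle ^ light ^ valve = T ^ T ^ F = False ✓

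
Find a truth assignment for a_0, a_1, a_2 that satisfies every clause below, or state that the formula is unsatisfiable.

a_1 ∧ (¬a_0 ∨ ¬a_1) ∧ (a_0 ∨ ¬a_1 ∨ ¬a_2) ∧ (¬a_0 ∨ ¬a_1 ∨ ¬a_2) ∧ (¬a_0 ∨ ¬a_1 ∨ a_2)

Unit clause (a_1) forces a_1 = True.
In (¬a_0 ∨ ¬a_1) only ¬a_0 is left, so a_0 = False.
In (a_0 ∨ ¬a_1 ∨ ¬a_2) only ¬a_2 is left, so a_2 = False.
Check each clause:
  (a_1): a_1 holds.
  (¬a_0 ∨ ¬a_1): ¬a_0 holds.
  (a_0 ∨ ¬a_1 ∨ ¬a_2): ¬a_2 holds.
  (¬a_0 ∨ ¬a_1 ∨ ¬a_2): ¬a_0 holds.
  (¬a_0 ∨ ¬a_1 ∨ a_2): ¬a_0 holds.
All clauses satisfied.

a_0 = False, a_1 = True, a_2 = False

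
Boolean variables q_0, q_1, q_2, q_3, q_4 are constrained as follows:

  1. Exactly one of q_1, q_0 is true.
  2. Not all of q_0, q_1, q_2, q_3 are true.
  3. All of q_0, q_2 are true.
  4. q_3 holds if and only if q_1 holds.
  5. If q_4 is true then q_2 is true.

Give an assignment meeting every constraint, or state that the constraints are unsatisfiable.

q_0=T, q_1=F, q_2=T, q_3=F, q_4=F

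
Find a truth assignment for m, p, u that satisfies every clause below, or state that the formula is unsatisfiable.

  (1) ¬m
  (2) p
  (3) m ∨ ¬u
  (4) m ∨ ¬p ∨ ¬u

m=F, p=T, u=F

Unit clause (¬m) forces m = False.
Unit clause (p) forces p = True.
In (m ∨ ¬u) only ¬u is left, so u = False.
Check each clause:
  (¬m): ¬m holds.
  (p): p holds.
  (m ∨ ¬u): ¬u holds.
  (m ∨ ¬p ∨ ¬u): ¬u holds.
All clauses satisfied.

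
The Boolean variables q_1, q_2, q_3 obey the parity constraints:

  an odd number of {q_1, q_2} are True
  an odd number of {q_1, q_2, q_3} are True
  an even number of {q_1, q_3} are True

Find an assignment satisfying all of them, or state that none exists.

q_1: False, q_2: True, q_3: False

{q_1, q_2}: 1 true → odd ✓
{q_1, q_2, q_3}: 1 true → odd ✓
{q_1, q_3}: 0 true → even ✓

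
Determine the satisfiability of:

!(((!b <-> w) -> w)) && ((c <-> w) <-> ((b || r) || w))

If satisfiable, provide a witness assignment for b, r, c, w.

b=T, r=F, c=F, w=F

  !(((!b <-> w) -> w)) = True
    (!b <-> w) -> w = False
      !b <-> w = True
        !b = False
  (c <-> w) <-> ((b || r) || w) = True
    c <-> w = True
    (b || r) || w = True
      b || r = True
Both conjuncts True, so the formula holds.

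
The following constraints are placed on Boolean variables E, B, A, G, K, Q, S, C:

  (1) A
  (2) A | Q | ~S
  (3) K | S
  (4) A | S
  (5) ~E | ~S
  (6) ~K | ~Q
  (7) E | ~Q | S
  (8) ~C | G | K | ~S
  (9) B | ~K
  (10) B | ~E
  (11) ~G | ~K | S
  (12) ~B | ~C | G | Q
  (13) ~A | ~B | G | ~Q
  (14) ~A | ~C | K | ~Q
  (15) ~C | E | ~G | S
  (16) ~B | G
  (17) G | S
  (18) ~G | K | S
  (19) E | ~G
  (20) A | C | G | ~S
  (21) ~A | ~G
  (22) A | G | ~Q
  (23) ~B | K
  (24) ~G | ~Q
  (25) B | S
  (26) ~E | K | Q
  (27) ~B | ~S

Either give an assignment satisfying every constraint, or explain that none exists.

Unit clause (A) forces A = True.
In (~A | ~G) only ~G is left, so G = False.
In (~B | G) only ~B is left, so B = False.
In (G | S) only S is left, so S = True.
In (~E | ~S) only ~E is left, so E = False.
In (B | ~K) only ~K is left, so K = False.
In (~C | G | K | ~S) only ~C is left, so C = False.
Set Q = False.
All clauses satisfied.

E: False; B: False; A: True; G: False; K: False; Q: False; S: True; C: False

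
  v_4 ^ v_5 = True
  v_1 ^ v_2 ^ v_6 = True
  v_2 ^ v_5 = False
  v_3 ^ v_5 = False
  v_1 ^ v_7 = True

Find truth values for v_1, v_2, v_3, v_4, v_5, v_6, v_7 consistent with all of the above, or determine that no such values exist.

v_1: True, v_2: False, v_3: False, v_4: True, v_5: False, v_6: False, v_7: False

v_4 ^ v_5 = T ^ F = True ✓
v_1 ^ v_2 ^ v_6 = T ^ F ^ F = True ✓
v_2 ^ v_5 = F ^ F = False ✓
v_3 ^ v_5 = F ^ F = False ✓
v_1 ^ v_7 = T ^ F = True ✓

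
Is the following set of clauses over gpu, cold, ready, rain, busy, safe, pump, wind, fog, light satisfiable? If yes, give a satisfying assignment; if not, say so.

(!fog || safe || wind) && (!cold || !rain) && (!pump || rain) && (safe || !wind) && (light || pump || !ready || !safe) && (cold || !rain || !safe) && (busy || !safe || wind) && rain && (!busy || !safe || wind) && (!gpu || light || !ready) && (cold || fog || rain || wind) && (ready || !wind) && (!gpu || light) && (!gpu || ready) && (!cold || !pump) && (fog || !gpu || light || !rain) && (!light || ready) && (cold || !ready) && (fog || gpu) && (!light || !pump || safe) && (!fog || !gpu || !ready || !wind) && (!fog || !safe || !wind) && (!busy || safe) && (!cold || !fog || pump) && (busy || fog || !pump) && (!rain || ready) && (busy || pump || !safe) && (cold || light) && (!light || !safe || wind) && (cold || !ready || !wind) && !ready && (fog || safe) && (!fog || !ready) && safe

The formula is unsatisfiable.

Case ready = True:
  Clause (!ready) is falsified — contradiction.
Case ready = False:
  (rain) forces rain = True.
  Clause (!rain || ready) is falsified — contradiction.
Both cases fail, so the formula is unsatisfiable.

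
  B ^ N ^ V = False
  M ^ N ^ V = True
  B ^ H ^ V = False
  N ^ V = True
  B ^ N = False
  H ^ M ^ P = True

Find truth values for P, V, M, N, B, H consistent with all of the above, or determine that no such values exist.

P: False, V: False, M: False, N: True, B: True, H: True

B ^ N ^ V = T ^ T ^ F = False ✓
M ^ N ^ V = F ^ T ^ F = True ✓
B ^ H ^ V = T ^ T ^ F = False ✓
N ^ V = T ^ F = True ✓
B ^ N = T ^ T = False ✓
H ^ M ^ P = T ^ F ^ F = True ✓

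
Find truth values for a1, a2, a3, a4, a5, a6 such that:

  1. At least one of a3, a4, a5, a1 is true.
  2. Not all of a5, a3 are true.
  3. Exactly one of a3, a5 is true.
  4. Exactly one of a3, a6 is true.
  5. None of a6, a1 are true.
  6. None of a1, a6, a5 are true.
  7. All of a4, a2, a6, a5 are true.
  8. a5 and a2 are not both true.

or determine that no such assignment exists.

UNSATISFIABLE

Case a5 = True:
  Constraint (6) is violated (a5=T) — contradiction.
Case a5 = False:
  Constraint (7) is violated (a5=F) — contradiction.
Both cases fail — unsatisfiable.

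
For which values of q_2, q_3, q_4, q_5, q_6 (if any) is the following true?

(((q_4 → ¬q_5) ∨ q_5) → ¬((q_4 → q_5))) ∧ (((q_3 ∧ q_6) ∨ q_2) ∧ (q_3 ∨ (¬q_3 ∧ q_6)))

q_2 = False; q_3 = True; q_4 = True; q_5 = False; q_6 = True

  ((q_4 → ¬q_5) ∨ q_5) → ¬((q_4 → q_5)) = True
    (q_4 → ¬q_5) ∨ q_5 = True
      q_4 → ¬q_5 = True
        ¬q_5 = True
    ¬((q_4 → q_5)) = True
      q_4 → q_5 = False
  ((q_3 ∧ q_6) ∨ q_2) ∧ (q_3 ∨ (¬q_3 ∧ q_6)) = True
    (q_3 ∧ q_6) ∨ q_2 = True
      q_3 ∧ q_6 = True
    q_3 ∨ (¬q_3 ∧ q_6) = True
      ¬q_3 ∧ q_6 = False
        ¬q_3 = False
Both conjuncts True, so the formula holds.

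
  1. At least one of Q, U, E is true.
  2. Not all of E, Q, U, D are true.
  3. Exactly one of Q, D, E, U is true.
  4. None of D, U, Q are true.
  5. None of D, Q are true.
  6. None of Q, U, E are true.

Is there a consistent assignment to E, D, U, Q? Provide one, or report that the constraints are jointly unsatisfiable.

No satisfying assignment exists.

Case E = True:
  Constraint (6) is violated (E=T) — contradiction.
Case E = False:
  (4) forces D = False.
  (4) forces U = False.
  (1) with U=F, E=F forces Q = True.
  Constraint (4) is violated (Q=T) — contradiction.
Both cases fail — unsatisfiable.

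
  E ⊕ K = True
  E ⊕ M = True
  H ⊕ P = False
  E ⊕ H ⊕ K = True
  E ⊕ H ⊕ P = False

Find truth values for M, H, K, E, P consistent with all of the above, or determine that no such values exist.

M = True, H = False, K = True, E = False, P = False

E ⊕ K = F ⊕ T = True ✓
E ⊕ M = F ⊕ T = True ✓
H ⊕ P = F ⊕ F = False ✓
E ⊕ H ⊕ K = F ⊕ F ⊕ T = True ✓
E ⊕ H ⊕ P = F ⊕ F ⊕ F = False ✓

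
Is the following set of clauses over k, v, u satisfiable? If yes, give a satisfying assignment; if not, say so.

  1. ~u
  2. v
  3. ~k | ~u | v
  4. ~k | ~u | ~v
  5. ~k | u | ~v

k = False; v = True; u = False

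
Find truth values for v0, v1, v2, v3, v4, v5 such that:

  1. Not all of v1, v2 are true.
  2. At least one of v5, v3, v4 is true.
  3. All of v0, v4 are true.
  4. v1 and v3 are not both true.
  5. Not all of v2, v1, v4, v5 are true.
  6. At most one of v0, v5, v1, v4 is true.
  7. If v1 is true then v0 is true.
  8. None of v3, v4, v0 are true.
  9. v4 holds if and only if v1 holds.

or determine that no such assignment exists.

Case v0 = True:
  Constraint (8) is violated (v0=T) — contradiction.
Case v0 = False:
  Constraint (3) is violated (v0=F) — contradiction.
Both cases fail — unsatisfiable.

Unsatisfiable — no assignment works.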